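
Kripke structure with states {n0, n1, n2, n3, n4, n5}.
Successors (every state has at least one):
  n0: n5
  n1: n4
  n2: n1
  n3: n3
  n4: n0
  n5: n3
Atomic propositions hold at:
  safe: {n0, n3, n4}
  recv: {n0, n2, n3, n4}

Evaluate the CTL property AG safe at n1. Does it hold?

AG safe: greatest fixpoint, start Z0 = {n0, n3, n4}, keep only states in Sat with every successor in Z. Z1 = {n3, n4}; Z2 = {n3}; fixed.
Sat(AG safe) = {n3}
n1 ∉ Sat(AG safe) = {n3}, so the formula does not hold at n1.

No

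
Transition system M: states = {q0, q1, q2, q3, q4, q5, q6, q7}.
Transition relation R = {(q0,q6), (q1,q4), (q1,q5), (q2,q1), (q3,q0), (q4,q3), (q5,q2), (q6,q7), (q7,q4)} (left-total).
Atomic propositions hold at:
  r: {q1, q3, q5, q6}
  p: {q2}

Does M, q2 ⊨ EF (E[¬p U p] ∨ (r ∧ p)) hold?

Yes

Sat(¬p) = {q0, q1, q3, q4, q5, q6, q7}
E[¬p U p]: least fixpoint, start Z0 = Sat(p) = {q2}, add states in Sat(¬p) with some successor in Z. Z1 = {q2, q5}; Z2 = {q1, q2, q5}; fixed.
Sat(E[¬p U p]) = {q1, q2, q5}
Sat(r ∧ p) = ∅
Sat(E[¬p U p] ∨ (r ∧ p)) = {q1, q2, q5}
EF (E[¬p U p] ∨ (r ∧ p)): least fixpoint, start Z0 = {q1, q2, q5}, add states with some successor in Z. Already a fixed point.
Sat(EF (E[¬p U p] ∨ (r ∧ p))) = {q1, q2, q5}
q2 ∈ Sat(EF (E[¬p U p] ∨ (r ∧ p))) = {q1, q2, q5}, so the formula holds at q2.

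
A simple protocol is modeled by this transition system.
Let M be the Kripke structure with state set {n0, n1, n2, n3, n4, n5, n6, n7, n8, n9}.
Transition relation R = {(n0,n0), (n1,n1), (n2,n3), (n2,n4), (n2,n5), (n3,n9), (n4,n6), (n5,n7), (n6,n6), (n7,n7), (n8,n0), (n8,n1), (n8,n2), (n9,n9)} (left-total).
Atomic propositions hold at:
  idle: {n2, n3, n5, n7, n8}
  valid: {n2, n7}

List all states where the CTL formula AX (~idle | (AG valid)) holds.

Sat(~idle) = {n0, n1, n4, n6, n9}
AG valid: greatest fixpoint, start Z0 = {n2, n7}, keep only states in Sat with every successor in Z. Z1 = {n7}; fixed.
Sat(AG valid) = {n7}
Sat(~idle | (AG valid)) = {n0, n1, n4, n6, n7, n9}
Sat(AX (~idle | (AG valid))) = {s : every successor in {n0, n1, n4, n6, n7, n9}} = {n0, n1, n3, n4, n5, n6, n7, n9}

{n0, n1, n3, n4, n5, n6, n7, n9}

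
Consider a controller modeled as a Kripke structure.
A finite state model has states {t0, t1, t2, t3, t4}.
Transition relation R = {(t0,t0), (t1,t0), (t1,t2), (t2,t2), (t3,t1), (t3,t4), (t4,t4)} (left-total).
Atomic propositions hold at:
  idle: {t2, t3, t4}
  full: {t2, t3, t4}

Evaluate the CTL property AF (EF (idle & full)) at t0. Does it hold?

Sat(idle & full) = {t2, t3, t4}
EF (idle & full): least fixpoint, start Z0 = {t2, t3, t4}, add states with some successor in Z. Z1 = {t1, t2, t3, t4}; fixed.
Sat(EF (idle & full)) = {t1, t2, t3, t4}
AF (EF (idle & full)): least fixpoint, start Z0 = {t1, t2, t3, t4}, add states with every successor in Z. Already a fixed point.
Sat(AF (EF (idle & full))) = {t1, t2, t3, t4}
t0 ∉ Sat(AF (EF (idle & full))) = {t1, t2, t3, t4}, so the formula does not hold at t0.

No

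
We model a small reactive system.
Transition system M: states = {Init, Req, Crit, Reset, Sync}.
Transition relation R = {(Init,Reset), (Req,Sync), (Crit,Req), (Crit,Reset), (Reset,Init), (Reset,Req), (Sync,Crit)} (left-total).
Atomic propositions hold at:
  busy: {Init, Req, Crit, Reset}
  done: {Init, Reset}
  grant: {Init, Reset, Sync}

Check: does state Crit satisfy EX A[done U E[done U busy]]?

Yes

E[done U busy]: least fixpoint, start Z0 = Sat(busy) = {Init, Req, Crit, Reset}, add states in Sat(done) with some successor in Z. Already a fixed point.
Sat(E[done U busy]) = {Init, Req, Crit, Reset}
A[done U E[done U busy]]: least fixpoint, start Z0 = Sat(E[done U busy]) = {Init, Req, Crit, Reset}, add states in Sat(done) with every successor in Z. Already a fixed point.
Sat(A[done U E[done U busy]]) = {Init, Req, Crit, Reset}
Sat(EX A[done U E[done U busy]]) = {s : some successor in {Init, Req, Crit, Reset}} = {Init, Crit, Reset, Sync}
Crit ∈ Sat(EX A[done U E[done U busy]]) = {Init, Crit, Reset, Sync}, so the formula holds at Crit.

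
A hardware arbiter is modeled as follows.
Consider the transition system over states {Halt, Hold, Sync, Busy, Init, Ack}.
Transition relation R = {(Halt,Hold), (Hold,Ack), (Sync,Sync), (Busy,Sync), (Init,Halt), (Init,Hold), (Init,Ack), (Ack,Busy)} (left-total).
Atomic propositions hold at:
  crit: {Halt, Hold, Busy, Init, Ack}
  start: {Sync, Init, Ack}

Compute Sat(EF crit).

EF crit: least fixpoint, start Z0 = {Halt, Hold, Busy, Init, Ack}, add states with some successor in Z. Already a fixed point.
Sat(EF crit) = {Halt, Hold, Busy, Init, Ack}

{Halt, Hold, Busy, Init, Ack}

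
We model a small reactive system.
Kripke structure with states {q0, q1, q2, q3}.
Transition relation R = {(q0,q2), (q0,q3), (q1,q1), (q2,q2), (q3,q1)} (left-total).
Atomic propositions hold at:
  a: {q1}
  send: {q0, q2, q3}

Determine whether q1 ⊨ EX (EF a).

EF a: least fixpoint, start Z0 = {q1}, add states with some successor in Z. Z1 = {q1, q3}; Z2 = {q0, q1, q3}; fixed.
Sat(EF a) = {q0, q1, q3}
Sat(EX (EF a)) = {s : some successor in {q0, q1, q3}} = {q0, q1, q3}
q1 ∈ Sat(EX (EF a)) = {q0, q1, q3}, so the formula holds at q1.

Yes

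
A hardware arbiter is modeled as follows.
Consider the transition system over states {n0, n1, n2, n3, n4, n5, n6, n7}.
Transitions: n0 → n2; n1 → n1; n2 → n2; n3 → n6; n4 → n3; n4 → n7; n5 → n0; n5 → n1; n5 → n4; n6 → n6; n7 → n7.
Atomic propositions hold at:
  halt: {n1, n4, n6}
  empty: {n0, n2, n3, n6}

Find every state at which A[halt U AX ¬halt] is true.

{n0, n2, n4, n7}

Sat(¬halt) = {n0, n2, n3, n5, n7}
Sat(AX ¬halt) = {s : every successor in {n0, n2, n3, n5, n7}} = {n0, n2, n4, n7}
A[halt U AX ¬halt]: least fixpoint, start Z0 = Sat(AX ¬halt) = {n0, n2, n4, n7}, add states in Sat(halt) with every successor in Z. Already a fixed point.
Sat(A[halt U AX ¬halt]) = {n0, n2, n4, n7}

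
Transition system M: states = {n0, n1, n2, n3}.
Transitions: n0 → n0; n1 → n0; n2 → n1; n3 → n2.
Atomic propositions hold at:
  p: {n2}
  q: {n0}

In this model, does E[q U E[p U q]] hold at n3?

No

E[p U q]: least fixpoint, start Z0 = Sat(q) = {n0}, add states in Sat(p) with some successor in Z. Already a fixed point.
Sat(E[p U q]) = {n0}
E[q U E[p U q]]: least fixpoint, start Z0 = Sat(E[p U q]) = {n0}, add states in Sat(q) with some successor in Z. Already a fixed point.
Sat(E[q U E[p U q]]) = {n0}
n3 ∉ Sat(E[q U E[p U q]]) = {n0}, so the formula does not hold at n3.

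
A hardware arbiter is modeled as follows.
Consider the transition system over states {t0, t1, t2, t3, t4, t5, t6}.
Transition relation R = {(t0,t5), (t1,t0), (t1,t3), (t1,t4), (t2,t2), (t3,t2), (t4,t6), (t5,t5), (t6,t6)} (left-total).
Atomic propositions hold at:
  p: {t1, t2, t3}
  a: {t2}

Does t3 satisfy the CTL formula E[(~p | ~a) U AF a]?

Sat(~p) = {t0, t4, t5, t6}
Sat(~a) = {t0, t1, t3, t4, t5, t6}
Sat(~p | ~a) = {t0, t1, t3, t4, t5, t6}
AF a: least fixpoint, start Z0 = {t2}, add states with every successor in Z. Z1 = {t2, t3}; fixed.
Sat(AF a) = {t2, t3}
E[(~p | ~a) U AF a]: least fixpoint, start Z0 = Sat(AF a) = {t2, t3}, add states in Sat(~p | ~a) with some successor in Z. Z1 = {t1, t2, t3}; fixed.
Sat(E[(~p | ~a) U AF a]) = {t1, t2, t3}
t3 ∈ Sat(E[(~p | ~a) U AF a]) = {t1, t2, t3}, so the formula holds at t3.

Yes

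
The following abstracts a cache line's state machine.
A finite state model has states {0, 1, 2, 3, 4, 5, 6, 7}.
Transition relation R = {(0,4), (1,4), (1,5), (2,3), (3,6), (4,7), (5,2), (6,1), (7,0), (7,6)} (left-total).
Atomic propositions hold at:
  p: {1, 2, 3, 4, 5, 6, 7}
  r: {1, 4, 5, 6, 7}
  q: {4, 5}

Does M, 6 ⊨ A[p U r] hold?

Yes

A[p U r]: least fixpoint, start Z0 = Sat(r) = {1, 4, 5, 6, 7}, add states in Sat(p) with every successor in Z. Z1 = {1, 3, 4, 5, 6, 7}; Z2 = {1, 2, 3, 4, 5, 6, 7}; fixed.
Sat(A[p U r]) = {1, 2, 3, 4, 5, 6, 7}
6 ∈ Sat(A[p U r]) = {1, 2, 3, 4, 5, 6, 7}, so the formula holds at 6.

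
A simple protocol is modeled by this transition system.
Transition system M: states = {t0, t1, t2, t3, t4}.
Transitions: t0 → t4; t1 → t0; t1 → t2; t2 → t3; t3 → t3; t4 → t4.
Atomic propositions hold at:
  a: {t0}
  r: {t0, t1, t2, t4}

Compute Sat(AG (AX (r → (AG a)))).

AG a: greatest fixpoint, start Z0 = {t0}, keep only states in Sat with every successor in Z. Z1 = ∅; fixed.
Sat(AG a) = ∅
Sat(r → (AG a)) = {t3}
Sat(AX (r → (AG a))) = {s : every successor in {t3}} = {t2, t3}
AG (AX (r → (AG a))): greatest fixpoint, start Z0 = {t2, t3}, keep only states in Sat with every successor in Z. Already a fixed point.
Sat(AG (AX (r → (AG a)))) = {t2, t3}

{t2, t3}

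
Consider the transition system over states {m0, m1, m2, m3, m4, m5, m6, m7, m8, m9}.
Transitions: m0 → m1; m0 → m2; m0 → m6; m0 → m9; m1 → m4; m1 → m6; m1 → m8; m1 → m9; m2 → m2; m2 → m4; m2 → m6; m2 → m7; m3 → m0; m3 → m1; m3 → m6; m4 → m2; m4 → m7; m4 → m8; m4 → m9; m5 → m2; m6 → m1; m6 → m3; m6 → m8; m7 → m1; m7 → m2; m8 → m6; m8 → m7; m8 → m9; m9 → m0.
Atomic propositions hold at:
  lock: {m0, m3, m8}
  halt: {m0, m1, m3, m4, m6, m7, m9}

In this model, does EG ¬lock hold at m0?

Sat(¬lock) = {m1, m2, m4, m5, m6, m7, m9}
EG ¬lock: greatest fixpoint, start Z0 = {m1, m2, m4, m5, m6, m7, m9}, keep only states in Sat with some successor in Z. Z1 = {m1, m2, m4, m5, m6, m7}; fixed.
Sat(EG ¬lock) = {m1, m2, m4, m5, m6, m7}
m0 ∉ Sat(EG ¬lock) = {m1, m2, m4, m5, m6, m7}, so the formula does not hold at m0.

No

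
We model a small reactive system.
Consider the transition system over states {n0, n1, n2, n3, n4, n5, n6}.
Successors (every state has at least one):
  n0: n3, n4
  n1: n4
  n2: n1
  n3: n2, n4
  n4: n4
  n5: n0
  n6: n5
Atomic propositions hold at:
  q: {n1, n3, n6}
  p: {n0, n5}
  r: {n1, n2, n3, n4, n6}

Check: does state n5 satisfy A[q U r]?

No

A[q U r]: least fixpoint, start Z0 = Sat(r) = {n1, n2, n3, n4, n6}, add states in Sat(q) with every successor in Z. Already a fixed point.
Sat(A[q U r]) = {n1, n2, n3, n4, n6}
n5 ∉ Sat(A[q U r]) = {n1, n2, n3, n4, n6}, so the formula does not hold at n5.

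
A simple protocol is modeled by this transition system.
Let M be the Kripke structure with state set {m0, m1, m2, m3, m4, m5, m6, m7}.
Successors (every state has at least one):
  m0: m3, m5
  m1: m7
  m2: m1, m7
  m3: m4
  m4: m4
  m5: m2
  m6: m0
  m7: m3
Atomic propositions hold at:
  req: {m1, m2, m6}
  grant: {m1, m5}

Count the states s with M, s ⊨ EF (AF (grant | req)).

Sat(grant | req) = {m1, m2, m5, m6}
AF (grant | req): least fixpoint, start Z0 = {m1, m2, m5, m6}, add states with every successor in Z. Already a fixed point.
Sat(AF (grant | req)) = {m1, m2, m5, m6}
EF (AF (grant | req)): least fixpoint, start Z0 = {m1, m2, m5, m6}, add states with some successor in Z. Z1 = {m0, m1, m2, m5, m6}; fixed.
Sat(EF (AF (grant | req))) = {m0, m1, m2, m5, m6}
|Sat(EF (AF (grant | req)))| = |{m0, m1, m2, m5, m6}| = 5.

5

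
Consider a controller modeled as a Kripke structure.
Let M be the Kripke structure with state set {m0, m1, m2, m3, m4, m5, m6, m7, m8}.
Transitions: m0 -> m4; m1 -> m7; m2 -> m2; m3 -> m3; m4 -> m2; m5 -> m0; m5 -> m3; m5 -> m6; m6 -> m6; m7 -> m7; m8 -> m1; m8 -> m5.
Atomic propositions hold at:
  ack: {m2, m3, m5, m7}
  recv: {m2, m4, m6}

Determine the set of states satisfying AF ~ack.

{m0, m1, m4, m6, m8}

Sat(~ack) = {m0, m1, m4, m6, m8}
AF ~ack: least fixpoint, start Z0 = {m0, m1, m4, m6, m8}, add states with every successor in Z. Already a fixed point.
Sat(AF ~ack) = {m0, m1, m4, m6, m8}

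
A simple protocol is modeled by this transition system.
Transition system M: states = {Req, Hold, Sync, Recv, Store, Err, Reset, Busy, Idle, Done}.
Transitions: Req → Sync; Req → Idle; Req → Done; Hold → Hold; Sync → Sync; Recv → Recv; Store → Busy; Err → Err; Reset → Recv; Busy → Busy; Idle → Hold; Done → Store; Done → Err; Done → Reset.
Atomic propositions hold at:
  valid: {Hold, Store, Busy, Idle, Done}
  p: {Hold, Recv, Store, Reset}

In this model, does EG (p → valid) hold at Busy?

Yes

Sat(p → valid) = {Req, Hold, Sync, Store, Err, Busy, Idle, Done}
EG (p → valid): greatest fixpoint, start Z0 = {Req, Hold, Sync, Store, Err, Busy, Idle, Done}, keep only states in Sat with some successor in Z. Already a fixed point.
Sat(EG (p → valid)) = {Req, Hold, Sync, Store, Err, Busy, Idle, Done}
Busy ∈ Sat(EG (p → valid)) = {Req, Hold, Sync, Store, Err, Busy, Idle, Done}, so the formula holds at Busy.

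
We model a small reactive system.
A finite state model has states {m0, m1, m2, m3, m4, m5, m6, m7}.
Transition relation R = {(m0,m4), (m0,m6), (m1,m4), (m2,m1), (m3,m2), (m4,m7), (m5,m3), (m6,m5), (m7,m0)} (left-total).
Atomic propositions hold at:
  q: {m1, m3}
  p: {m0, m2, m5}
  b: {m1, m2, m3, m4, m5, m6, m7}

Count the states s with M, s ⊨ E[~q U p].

6

Sat(~q) = {m0, m2, m4, m5, m6, m7}
E[~q U p]: least fixpoint, start Z0 = Sat(p) = {m0, m2, m5}, add states in Sat(~q) with some successor in Z. Z1 = {m0, m2, m5, m6, m7}; Z2 = {m0, m2, m4, m5, m6, m7}; fixed.
Sat(E[~q U p]) = {m0, m2, m4, m5, m6, m7}
|Sat(E[~q U p])| = |{m0, m2, m4, m5, m6, m7}| = 6.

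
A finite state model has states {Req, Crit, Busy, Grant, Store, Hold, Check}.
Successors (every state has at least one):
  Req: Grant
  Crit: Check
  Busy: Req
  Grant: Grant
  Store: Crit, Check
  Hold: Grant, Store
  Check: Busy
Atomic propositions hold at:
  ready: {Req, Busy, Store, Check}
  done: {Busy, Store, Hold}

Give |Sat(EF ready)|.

6

EF ready: least fixpoint, start Z0 = {Req, Busy, Store, Check}, add states with some successor in Z. Z1 = {Req, Crit, Busy, Store, Hold, Check}; fixed.
Sat(EF ready) = {Req, Crit, Busy, Store, Hold, Check}
|Sat(EF ready)| = |{Req, Crit, Busy, Store, Hold, Check}| = 6.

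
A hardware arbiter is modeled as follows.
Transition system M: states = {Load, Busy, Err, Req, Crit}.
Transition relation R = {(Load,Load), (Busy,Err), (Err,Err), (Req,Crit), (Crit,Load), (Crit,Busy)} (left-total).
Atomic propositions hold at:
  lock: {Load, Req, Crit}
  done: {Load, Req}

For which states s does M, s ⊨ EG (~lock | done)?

Sat(~lock) = {Busy, Err}
Sat(~lock | done) = {Load, Busy, Err, Req}
EG (~lock | done): greatest fixpoint, start Z0 = {Load, Busy, Err, Req}, keep only states in Sat with some successor in Z. Z1 = {Load, Busy, Err}; fixed.
Sat(EG (~lock | done)) = {Load, Busy, Err}

{Load, Busy, Err}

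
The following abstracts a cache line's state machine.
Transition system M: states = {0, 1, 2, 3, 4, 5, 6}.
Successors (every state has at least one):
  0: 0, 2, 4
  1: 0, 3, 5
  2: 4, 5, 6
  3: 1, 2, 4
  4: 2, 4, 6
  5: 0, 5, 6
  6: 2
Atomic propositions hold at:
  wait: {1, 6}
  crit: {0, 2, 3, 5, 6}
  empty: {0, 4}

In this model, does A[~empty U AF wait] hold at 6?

Yes

Sat(~empty) = {1, 2, 3, 5, 6}
AF wait: least fixpoint, start Z0 = {1, 6}, add states with every successor in Z. Already a fixed point.
Sat(AF wait) = {1, 6}
A[~empty U AF wait]: least fixpoint, start Z0 = Sat(AF wait) = {1, 6}, add states in Sat(~empty) with every successor in Z. Already a fixed point.
Sat(A[~empty U AF wait]) = {1, 6}
6 ∈ Sat(A[~empty U AF wait]) = {1, 6}, so the formula holds at 6.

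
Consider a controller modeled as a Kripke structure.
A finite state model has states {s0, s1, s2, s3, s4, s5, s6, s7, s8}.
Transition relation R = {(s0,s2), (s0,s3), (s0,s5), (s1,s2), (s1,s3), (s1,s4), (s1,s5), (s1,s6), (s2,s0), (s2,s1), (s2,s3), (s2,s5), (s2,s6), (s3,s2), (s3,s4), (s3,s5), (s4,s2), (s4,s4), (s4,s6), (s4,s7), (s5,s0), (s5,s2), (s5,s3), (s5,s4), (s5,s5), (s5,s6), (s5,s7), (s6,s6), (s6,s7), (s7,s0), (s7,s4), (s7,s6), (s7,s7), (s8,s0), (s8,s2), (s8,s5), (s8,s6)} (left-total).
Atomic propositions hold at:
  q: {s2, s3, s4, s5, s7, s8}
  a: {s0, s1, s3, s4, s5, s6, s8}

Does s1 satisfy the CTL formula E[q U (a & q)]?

Sat(a & q) = {s3, s4, s5, s8}
E[q U (a & q)]: least fixpoint, start Z0 = Sat((a & q)) = {s3, s4, s5, s8}, add states in Sat(q) with some successor in Z. Z1 = {s2, s3, s4, s5, s7, s8}; fixed.
Sat(E[q U (a & q)]) = {s2, s3, s4, s5, s7, s8}
s1 ∉ Sat(E[q U (a & q)]) = {s2, s3, s4, s5, s7, s8}, so the formula does not hold at s1.

No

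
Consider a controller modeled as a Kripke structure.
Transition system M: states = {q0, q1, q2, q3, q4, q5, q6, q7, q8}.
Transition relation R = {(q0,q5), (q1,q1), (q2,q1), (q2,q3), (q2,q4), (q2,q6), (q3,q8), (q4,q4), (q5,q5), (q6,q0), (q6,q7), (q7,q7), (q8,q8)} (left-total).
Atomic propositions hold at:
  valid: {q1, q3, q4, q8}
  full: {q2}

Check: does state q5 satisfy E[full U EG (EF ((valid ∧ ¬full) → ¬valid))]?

Yes

Sat(¬full) = {q0, q1, q3, q4, q5, q6, q7, q8}
Sat(valid ∧ ¬full) = {q1, q3, q4, q8}
Sat(¬valid) = {q0, q2, q5, q6, q7}
Sat((valid ∧ ¬full) → ¬valid) = {q0, q2, q5, q6, q7}
EF ((valid ∧ ¬full) → ¬valid): least fixpoint, start Z0 = {q0, q2, q5, q6, q7}, add states with some successor in Z. Already a fixed point.
Sat(EF ((valid ∧ ¬full) → ¬valid)) = {q0, q2, q5, q6, q7}
EG (EF ((valid ∧ ¬full) → ¬valid)): greatest fixpoint, start Z0 = {q0, q2, q5, q6, q7}, keep only states in Sat with some successor in Z. Already a fixed point.
Sat(EG (EF ((valid ∧ ¬full) → ¬valid))) = {q0, q2, q5, q6, q7}
E[full U EG (EF ((valid ∧ ¬full) → ¬valid))]: least fixpoint, start Z0 = Sat(EG (EF ((valid ∧ ¬full) → ¬valid))) = {q0, q2, q5, q6, q7}, add states in Sat(full) with some successor in Z. Already a fixed point.
Sat(E[full U EG (EF ((valid ∧ ¬full) → ¬valid))]) = {q0, q2, q5, q6, q7}
q5 ∈ Sat(E[full U EG (EF ((valid ∧ ¬full) → ¬valid))]) = {q0, q2, q5, q6, q7}, so the formula holds at q5.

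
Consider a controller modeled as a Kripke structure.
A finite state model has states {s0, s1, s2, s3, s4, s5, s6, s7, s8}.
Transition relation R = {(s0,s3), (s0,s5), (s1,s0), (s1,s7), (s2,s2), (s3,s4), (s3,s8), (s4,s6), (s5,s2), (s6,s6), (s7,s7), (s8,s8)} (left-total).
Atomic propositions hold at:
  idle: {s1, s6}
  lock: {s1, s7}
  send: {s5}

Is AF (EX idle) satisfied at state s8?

Sat(EX idle) = {s : some successor in {s1, s6}} = {s4, s6}
AF (EX idle): least fixpoint, start Z0 = {s4, s6}, add states with every successor in Z. Already a fixed point.
Sat(AF (EX idle)) = {s4, s6}
s8 ∉ Sat(AF (EX idle)) = {s4, s6}, so the formula does not hold at s8.

No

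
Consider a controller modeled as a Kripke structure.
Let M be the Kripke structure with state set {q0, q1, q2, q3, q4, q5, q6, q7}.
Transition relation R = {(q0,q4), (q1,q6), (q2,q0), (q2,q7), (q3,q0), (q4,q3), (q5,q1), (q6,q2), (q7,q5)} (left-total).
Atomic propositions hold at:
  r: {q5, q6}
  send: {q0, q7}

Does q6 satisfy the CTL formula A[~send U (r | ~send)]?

Sat(~send) = {q1, q2, q3, q4, q5, q6}
Sat(r | ~send) = {q1, q2, q3, q4, q5, q6}
A[~send U (r | ~send)]: least fixpoint, start Z0 = Sat((r | ~send)) = {q1, q2, q3, q4, q5, q6}, add states in Sat(~send) with every successor in Z. Already a fixed point.
Sat(A[~send U (r | ~send)]) = {q1, q2, q3, q4, q5, q6}
q6 ∈ Sat(A[~send U (r | ~send)]) = {q1, q2, q3, q4, q5, q6}, so the formula holds at q6.

Yes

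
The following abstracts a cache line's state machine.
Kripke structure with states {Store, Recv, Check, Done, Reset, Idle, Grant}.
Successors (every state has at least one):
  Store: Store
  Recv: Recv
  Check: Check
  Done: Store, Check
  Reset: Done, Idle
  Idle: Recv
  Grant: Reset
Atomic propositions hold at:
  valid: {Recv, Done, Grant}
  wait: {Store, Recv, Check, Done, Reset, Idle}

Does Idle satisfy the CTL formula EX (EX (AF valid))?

Yes

AF valid: least fixpoint, start Z0 = {Recv, Done, Grant}, add states with every successor in Z. Z1 = {Recv, Done, Idle, Grant}; Z2 = {Recv, Done, Reset, Idle, Grant}; fixed.
Sat(AF valid) = {Recv, Done, Reset, Idle, Grant}
Sat(EX (AF valid)) = {s : some successor in {Recv, Done, Reset, Idle, Grant}} = {Recv, Reset, Idle, Grant}
Sat(EX (EX (AF valid))) = {s : some successor in {Recv, Reset, Idle, Grant}} = {Recv, Reset, Idle, Grant}
Idle ∈ Sat(EX (EX (AF valid))) = {Recv, Reset, Idle, Grant}, so the formula holds at Idle.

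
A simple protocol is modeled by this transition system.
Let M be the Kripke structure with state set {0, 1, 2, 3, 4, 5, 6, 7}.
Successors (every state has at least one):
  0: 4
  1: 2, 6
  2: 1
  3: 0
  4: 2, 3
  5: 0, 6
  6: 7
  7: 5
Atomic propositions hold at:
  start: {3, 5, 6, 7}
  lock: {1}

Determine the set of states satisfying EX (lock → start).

Sat(lock → start) = {0, 2, 3, 4, 5, 6, 7}
Sat(EX (lock → start)) = {s : some successor in {0, 2, 3, 4, 5, 6, 7}} = {0, 1, 3, 4, 5, 6, 7}

{0, 1, 3, 4, 5, 6, 7}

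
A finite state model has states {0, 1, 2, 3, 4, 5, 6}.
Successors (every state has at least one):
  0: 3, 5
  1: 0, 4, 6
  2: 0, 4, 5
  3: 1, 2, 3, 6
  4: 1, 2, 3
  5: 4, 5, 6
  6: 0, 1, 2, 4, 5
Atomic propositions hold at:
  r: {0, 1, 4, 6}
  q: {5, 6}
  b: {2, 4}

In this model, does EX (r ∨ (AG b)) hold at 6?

Yes

AG b: greatest fixpoint, start Z0 = {2, 4}, keep only states in Sat with every successor in Z. Z1 = ∅; fixed.
Sat(AG b) = ∅
Sat(r ∨ (AG b)) = {0, 1, 4, 6}
Sat(EX (r ∨ (AG b))) = {s : some successor in {0, 1, 4, 6}} = {1, 2, 3, 4, 5, 6}
6 ∈ Sat(EX (r ∨ (AG b))) = {1, 2, 3, 4, 5, 6}, so the formula holds at 6.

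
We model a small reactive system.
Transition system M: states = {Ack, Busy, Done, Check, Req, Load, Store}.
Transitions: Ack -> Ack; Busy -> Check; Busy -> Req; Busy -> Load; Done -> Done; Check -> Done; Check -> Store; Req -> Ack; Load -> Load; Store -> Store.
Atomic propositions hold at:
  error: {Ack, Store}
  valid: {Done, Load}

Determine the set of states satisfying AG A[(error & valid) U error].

Sat(error & valid) = ∅
A[(error & valid) U error]: least fixpoint, start Z0 = Sat(error) = {Ack, Store}, add states in Sat(error & valid) with every successor in Z. Already a fixed point.
Sat(A[(error & valid) U error]) = {Ack, Store}
AG A[(error & valid) U error]: greatest fixpoint, start Z0 = {Ack, Store}, keep only states in Sat with every successor in Z. Already a fixed point.
Sat(AG A[(error & valid) U error]) = {Ack, Store}

{Ack, Store}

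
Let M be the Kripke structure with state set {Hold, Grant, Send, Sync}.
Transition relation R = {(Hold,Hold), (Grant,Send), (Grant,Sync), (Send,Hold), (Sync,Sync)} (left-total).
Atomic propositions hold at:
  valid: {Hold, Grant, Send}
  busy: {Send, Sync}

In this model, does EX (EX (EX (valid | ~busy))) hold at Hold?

Sat(~busy) = {Hold, Grant}
Sat(valid | ~busy) = {Hold, Grant, Send}
Sat(EX (valid | ~busy)) = {s : some successor in {Hold, Grant, Send}} = {Hold, Grant, Send}
Sat(EX (EX (valid | ~busy))) = {s : some successor in {Hold, Grant, Send}} = {Hold, Grant, Send}
Sat(EX (EX (EX (valid | ~busy)))) = {s : some successor in {Hold, Grant, Send}} = {Hold, Grant, Send}
Hold ∈ Sat(EX (EX (EX (valid | ~busy)))) = {Hold, Grant, Send}, so the formula holds at Hold.

Yes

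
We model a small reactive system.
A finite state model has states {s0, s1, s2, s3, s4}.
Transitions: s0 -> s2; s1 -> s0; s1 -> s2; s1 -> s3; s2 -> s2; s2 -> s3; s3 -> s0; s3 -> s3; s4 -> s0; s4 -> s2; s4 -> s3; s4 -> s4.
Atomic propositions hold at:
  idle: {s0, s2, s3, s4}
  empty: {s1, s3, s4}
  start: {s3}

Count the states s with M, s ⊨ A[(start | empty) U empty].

3

Sat(start | empty) = {s1, s3, s4}
A[(start | empty) U empty]: least fixpoint, start Z0 = Sat(empty) = {s1, s3, s4}, add states in Sat(start | empty) with every successor in Z. Already a fixed point.
Sat(A[(start | empty) U empty]) = {s1, s3, s4}
|Sat(A[(start | empty) U empty])| = |{s1, s3, s4}| = 3.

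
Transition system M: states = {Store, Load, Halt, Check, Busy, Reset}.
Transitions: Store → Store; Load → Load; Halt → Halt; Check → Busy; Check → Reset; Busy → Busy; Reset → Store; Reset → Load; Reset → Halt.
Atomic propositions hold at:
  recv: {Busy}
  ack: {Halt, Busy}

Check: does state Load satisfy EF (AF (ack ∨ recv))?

Sat(ack ∨ recv) = {Halt, Busy}
AF (ack ∨ recv): least fixpoint, start Z0 = {Halt, Busy}, add states with every successor in Z. Already a fixed point.
Sat(AF (ack ∨ recv)) = {Halt, Busy}
EF (AF (ack ∨ recv)): least fixpoint, start Z0 = {Halt, Busy}, add states with some successor in Z. Z1 = {Halt, Check, Busy, Reset}; fixed.
Sat(EF (AF (ack ∨ recv))) = {Halt, Check, Busy, Reset}
Load ∉ Sat(EF (AF (ack ∨ recv))) = {Halt, Check, Busy, Reset}, so the formula does not hold at Load.

No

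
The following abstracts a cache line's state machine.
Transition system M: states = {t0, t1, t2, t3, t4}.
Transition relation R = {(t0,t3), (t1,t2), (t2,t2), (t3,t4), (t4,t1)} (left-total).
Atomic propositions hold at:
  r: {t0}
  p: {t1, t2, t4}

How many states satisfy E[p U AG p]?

3

AG p: greatest fixpoint, start Z0 = {t1, t2, t4}, keep only states in Sat with every successor in Z. Already a fixed point.
Sat(AG p) = {t1, t2, t4}
E[p U AG p]: least fixpoint, start Z0 = Sat(AG p) = {t1, t2, t4}, add states in Sat(p) with some successor in Z. Already a fixed point.
Sat(E[p U AG p]) = {t1, t2, t4}
|Sat(E[p U AG p])| = |{t1, t2, t4}| = 3.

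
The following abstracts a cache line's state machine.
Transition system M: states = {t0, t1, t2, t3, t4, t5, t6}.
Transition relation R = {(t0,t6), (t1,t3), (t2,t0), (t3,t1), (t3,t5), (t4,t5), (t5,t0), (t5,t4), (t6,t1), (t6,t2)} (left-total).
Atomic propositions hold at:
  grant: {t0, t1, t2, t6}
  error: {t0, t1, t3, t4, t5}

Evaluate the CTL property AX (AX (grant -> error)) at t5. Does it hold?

Sat(grant -> error) = {t0, t1, t3, t4, t5}
Sat(AX (grant -> error)) = {s : every successor in {t0, t1, t3, t4, t5}} = {t1, t2, t3, t4, t5}
Sat(AX (AX (grant -> error))) = {s : every successor in {t1, t2, t3, t4, t5}} = {t1, t3, t4, t6}
t5 ∉ Sat(AX (AX (grant -> error))) = {t1, t3, t4, t6}, so the formula does not hold at t5.

No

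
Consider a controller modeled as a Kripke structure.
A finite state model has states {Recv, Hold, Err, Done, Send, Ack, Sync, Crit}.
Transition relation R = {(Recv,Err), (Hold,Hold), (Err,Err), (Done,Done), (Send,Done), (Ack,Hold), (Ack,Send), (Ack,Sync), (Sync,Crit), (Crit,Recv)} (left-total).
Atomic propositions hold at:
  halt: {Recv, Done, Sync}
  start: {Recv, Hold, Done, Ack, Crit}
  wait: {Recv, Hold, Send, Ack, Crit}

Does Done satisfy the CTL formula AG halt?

AG halt: greatest fixpoint, start Z0 = {Recv, Done, Sync}, keep only states in Sat with every successor in Z. Z1 = {Done}; fixed.
Sat(AG halt) = {Done}
Done ∈ Sat(AG halt) = {Done}, so the formula holds at Done.

Yes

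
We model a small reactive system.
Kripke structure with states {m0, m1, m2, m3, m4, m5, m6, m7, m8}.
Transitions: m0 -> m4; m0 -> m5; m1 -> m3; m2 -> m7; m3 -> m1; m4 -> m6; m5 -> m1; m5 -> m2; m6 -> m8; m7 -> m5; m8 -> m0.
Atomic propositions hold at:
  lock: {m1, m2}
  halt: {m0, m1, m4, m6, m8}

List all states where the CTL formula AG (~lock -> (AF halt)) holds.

Sat(~lock) = {m0, m3, m4, m5, m6, m7, m8}
AF halt: least fixpoint, start Z0 = {m0, m1, m4, m6, m8}, add states with every successor in Z. Z1 = {m0, m1, m3, m4, m6, m8}; fixed.
Sat(AF halt) = {m0, m1, m3, m4, m6, m8}
Sat(~lock -> (AF halt)) = {m0, m1, m2, m3, m4, m6, m8}
AG (~lock -> (AF halt)): greatest fixpoint, start Z0 = {m0, m1, m2, m3, m4, m6, m8}, keep only states in Sat with every successor in Z. Z1 = {m1, m3, m4, m6, m8}; Z2 = {m1, m3, m4, m6}; Z3 = {m1, m3, m4}; Z4 = {m1, m3}; fixed.
Sat(AG (~lock -> (AF halt))) = {m1, m3}

{m1, m3}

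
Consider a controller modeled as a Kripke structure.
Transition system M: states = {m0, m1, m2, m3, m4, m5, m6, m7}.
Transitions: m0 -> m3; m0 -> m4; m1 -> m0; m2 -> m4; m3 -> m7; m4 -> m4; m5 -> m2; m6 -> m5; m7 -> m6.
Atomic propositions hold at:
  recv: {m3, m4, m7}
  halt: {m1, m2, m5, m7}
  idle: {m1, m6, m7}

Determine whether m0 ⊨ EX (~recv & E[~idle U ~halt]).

Sat(~recv) = {m0, m1, m2, m5, m6}
Sat(~idle) = {m0, m2, m3, m4, m5}
Sat(~halt) = {m0, m3, m4, m6}
E[~idle U ~halt]: least fixpoint, start Z0 = Sat(~halt) = {m0, m3, m4, m6}, add states in Sat(~idle) with some successor in Z. Z1 = {m0, m2, m3, m4, m6}; Z2 = {m0, m2, m3, m4, m5, m6}; fixed.
Sat(E[~idle U ~halt]) = {m0, m2, m3, m4, m5, m6}
Sat(~recv & E[~idle U ~halt]) = {m0, m2, m5, m6}
Sat(EX (~recv & E[~idle U ~halt])) = {s : some successor in {m0, m2, m5, m6}} = {m1, m5, m6, m7}
m0 ∉ Sat(EX (~recv & E[~idle U ~halt])) = {m1, m5, m6, m7}, so the formula does not hold at m0.

No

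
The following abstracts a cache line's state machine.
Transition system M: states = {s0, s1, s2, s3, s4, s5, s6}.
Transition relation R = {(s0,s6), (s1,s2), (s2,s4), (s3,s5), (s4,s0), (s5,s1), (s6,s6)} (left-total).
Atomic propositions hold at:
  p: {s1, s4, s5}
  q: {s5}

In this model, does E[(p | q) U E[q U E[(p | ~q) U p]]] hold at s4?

Sat(p | q) = {s1, s4, s5}
Sat(~q) = {s0, s1, s2, s3, s4, s6}
Sat(p | ~q) = {s0, s1, s2, s3, s4, s5, s6}
E[(p | ~q) U p]: least fixpoint, start Z0 = Sat(p) = {s1, s4, s5}, add states in Sat(p | ~q) with some successor in Z. Z1 = {s1, s2, s3, s4, s5}; fixed.
Sat(E[(p | ~q) U p]) = {s1, s2, s3, s4, s5}
E[q U E[(p | ~q) U p]]: least fixpoint, start Z0 = Sat(E[(p | ~q) U p]) = {s1, s2, s3, s4, s5}, add states in Sat(q) with some successor in Z. Already a fixed point.
Sat(E[q U E[(p | ~q) U p]]) = {s1, s2, s3, s4, s5}
E[(p | q) U E[q U E[(p | ~q) U p]]]: least fixpoint, start Z0 = Sat(E[q U E[(p | ~q) U p]]) = {s1, s2, s3, s4, s5}, add states in Sat(p | q) with some successor in Z. Already a fixed point.
Sat(E[(p | q) U E[q U E[(p | ~q) U p]]]) = {s1, s2, s3, s4, s5}
s4 ∈ Sat(E[(p | q) U E[q U E[(p | ~q) U p]]]) = {s1, s2, s3, s4, s5}, so the formula holds at s4.

Yes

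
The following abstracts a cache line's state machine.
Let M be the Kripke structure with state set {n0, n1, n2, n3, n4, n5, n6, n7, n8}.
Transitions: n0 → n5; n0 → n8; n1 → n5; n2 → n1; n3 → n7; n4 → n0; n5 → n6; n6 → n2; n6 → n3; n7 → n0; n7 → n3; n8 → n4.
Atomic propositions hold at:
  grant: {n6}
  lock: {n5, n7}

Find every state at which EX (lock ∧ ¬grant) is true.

Sat(¬grant) = {n0, n1, n2, n3, n4, n5, n7, n8}
Sat(lock ∧ ¬grant) = {n5, n7}
Sat(EX (lock ∧ ¬grant)) = {s : some successor in {n5, n7}} = {n0, n1, n3}

{n0, n1, n3}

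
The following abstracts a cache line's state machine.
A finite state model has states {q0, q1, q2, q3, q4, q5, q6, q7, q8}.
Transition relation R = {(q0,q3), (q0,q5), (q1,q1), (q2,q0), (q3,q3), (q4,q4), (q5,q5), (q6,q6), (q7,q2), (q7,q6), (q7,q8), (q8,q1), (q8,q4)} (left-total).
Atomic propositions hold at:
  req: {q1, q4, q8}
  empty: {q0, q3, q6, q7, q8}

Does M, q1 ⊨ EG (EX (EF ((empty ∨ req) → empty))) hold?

Sat(empty ∨ req) = {q0, q1, q3, q4, q6, q7, q8}
Sat((empty ∨ req) → empty) = {q0, q2, q3, q5, q6, q7, q8}
EF ((empty ∨ req) → empty): least fixpoint, start Z0 = {q0, q2, q3, q5, q6, q7, q8}, add states with some successor in Z. Already a fixed point.
Sat(EF ((empty ∨ req) → empty)) = {q0, q2, q3, q5, q6, q7, q8}
Sat(EX (EF ((empty ∨ req) → empty))) = {s : some successor in {q0, q2, q3, q5, q6, q7, q8}} = {q0, q2, q3, q5, q6, q7}
EG (EX (EF ((empty ∨ req) → empty))): greatest fixpoint, start Z0 = {q0, q2, q3, q5, q6, q7}, keep only states in Sat with some successor in Z. Already a fixed point.
Sat(EG (EX (EF ((empty ∨ req) → empty)))) = {q0, q2, q3, q5, q6, q7}
q1 ∉ Sat(EG (EX (EF ((empty ∨ req) → empty)))) = {q0, q2, q3, q5, q6, q7}, so the formula does not hold at q1.

No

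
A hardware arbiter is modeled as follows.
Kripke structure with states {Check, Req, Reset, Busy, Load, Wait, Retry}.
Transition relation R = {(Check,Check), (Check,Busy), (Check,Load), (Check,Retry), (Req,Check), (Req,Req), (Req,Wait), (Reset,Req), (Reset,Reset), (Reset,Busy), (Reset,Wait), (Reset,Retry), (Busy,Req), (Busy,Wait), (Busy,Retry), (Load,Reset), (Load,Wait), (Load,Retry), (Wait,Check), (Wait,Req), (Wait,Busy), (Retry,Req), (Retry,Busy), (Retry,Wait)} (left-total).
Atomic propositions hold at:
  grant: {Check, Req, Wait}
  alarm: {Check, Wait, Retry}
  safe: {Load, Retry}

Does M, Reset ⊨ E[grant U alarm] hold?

E[grant U alarm]: least fixpoint, start Z0 = Sat(alarm) = {Check, Wait, Retry}, add states in Sat(grant) with some successor in Z. Z1 = {Check, Req, Wait, Retry}; fixed.
Sat(E[grant U alarm]) = {Check, Req, Wait, Retry}
Reset ∉ Sat(E[grant U alarm]) = {Check, Req, Wait, Retry}, so the formula does not hold at Reset.

No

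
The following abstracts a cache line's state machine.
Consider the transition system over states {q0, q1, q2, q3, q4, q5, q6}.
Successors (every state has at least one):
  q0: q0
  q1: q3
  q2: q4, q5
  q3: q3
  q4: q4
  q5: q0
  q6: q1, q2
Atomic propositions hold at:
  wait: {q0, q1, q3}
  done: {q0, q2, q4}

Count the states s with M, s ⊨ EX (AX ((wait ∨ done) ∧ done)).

Sat(wait ∨ done) = {q0, q1, q2, q3, q4}
Sat((wait ∨ done) ∧ done) = {q0, q2, q4}
Sat(AX ((wait ∨ done) ∧ done)) = {s : every successor in {q0, q2, q4}} = {q0, q4, q5}
Sat(EX (AX ((wait ∨ done) ∧ done))) = {s : some successor in {q0, q4, q5}} = {q0, q2, q4, q5}
|Sat(EX (AX ((wait ∨ done) ∧ done)))| = |{q0, q2, q4, q5}| = 4.

4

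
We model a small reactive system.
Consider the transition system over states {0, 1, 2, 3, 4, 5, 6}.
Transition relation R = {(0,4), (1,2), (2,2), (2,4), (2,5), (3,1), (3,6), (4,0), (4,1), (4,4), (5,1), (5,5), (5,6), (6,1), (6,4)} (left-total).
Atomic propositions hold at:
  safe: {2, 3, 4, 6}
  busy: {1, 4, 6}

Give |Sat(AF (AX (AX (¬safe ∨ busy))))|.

Sat(¬safe) = {0, 1, 5}
Sat(¬safe ∨ busy) = {0, 1, 4, 5, 6}
Sat(AX (¬safe ∨ busy)) = {s : every successor in {0, 1, 4, 5, 6}} = {0, 3, 4, 5, 6}
Sat(AX (AX (¬safe ∨ busy))) = {s : every successor in {0, 3, 4, 5, 6}} = {0}
AF (AX (AX (¬safe ∨ busy))): least fixpoint, start Z0 = {0}, add states with every successor in Z. Already a fixed point.
Sat(AF (AX (AX (¬safe ∨ busy)))) = {0}
|Sat(AF (AX (AX (¬safe ∨ busy))))| = |{0}| = 1.

1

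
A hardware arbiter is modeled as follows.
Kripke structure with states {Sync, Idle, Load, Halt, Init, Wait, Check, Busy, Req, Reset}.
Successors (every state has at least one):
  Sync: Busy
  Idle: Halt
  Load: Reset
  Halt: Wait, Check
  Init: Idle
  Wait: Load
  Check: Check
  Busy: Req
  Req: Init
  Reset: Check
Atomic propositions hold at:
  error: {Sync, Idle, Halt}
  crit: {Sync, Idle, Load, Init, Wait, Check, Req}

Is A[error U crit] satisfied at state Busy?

A[error U crit]: least fixpoint, start Z0 = Sat(crit) = {Sync, Idle, Load, Init, Wait, Check, Req}, add states in Sat(error) with every successor in Z. Z1 = {Sync, Idle, Load, Halt, Init, Wait, Check, Req}; fixed.
Sat(A[error U crit]) = {Sync, Idle, Load, Halt, Init, Wait, Check, Req}
Busy ∉ Sat(A[error U crit]) = {Sync, Idle, Load, Halt, Init, Wait, Check, Req}, so the formula does not hold at Busy.

No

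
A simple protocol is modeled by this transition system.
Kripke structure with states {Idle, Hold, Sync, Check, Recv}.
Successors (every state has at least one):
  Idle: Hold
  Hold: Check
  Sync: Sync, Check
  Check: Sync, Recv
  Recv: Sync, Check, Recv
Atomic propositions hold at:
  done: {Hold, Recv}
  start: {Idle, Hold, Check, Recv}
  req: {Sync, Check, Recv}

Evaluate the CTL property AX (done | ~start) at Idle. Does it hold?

Yes

Sat(~start) = {Sync}
Sat(done | ~start) = {Hold, Sync, Recv}
Sat(AX (done | ~start)) = {s : every successor in {Hold, Sync, Recv}} = {Idle, Check}
Idle ∈ Sat(AX (done | ~start)) = {Idle, Check}, so the formula holds at Idle.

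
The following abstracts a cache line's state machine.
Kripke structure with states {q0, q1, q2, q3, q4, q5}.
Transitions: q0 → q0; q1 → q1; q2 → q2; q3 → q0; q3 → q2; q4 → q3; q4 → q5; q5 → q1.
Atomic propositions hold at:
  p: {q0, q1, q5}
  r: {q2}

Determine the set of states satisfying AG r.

AG r: greatest fixpoint, start Z0 = {q2}, keep only states in Sat with every successor in Z. Already a fixed point.
Sat(AG r) = {q2}

{q2}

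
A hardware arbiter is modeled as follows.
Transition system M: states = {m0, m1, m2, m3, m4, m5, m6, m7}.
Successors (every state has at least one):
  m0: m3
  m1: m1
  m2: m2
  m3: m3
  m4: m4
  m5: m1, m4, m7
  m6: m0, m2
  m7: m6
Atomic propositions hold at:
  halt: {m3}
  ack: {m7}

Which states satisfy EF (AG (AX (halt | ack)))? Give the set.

{m0, m3, m5, m6, m7}

Sat(halt | ack) = {m3, m7}
Sat(AX (halt | ack)) = {s : every successor in {m3, m7}} = {m0, m3}
AG (AX (halt | ack)): greatest fixpoint, start Z0 = {m0, m3}, keep only states in Sat with every successor in Z. Already a fixed point.
Sat(AG (AX (halt | ack))) = {m0, m3}
EF (AG (AX (halt | ack))): least fixpoint, start Z0 = {m0, m3}, add states with some successor in Z. Z1 = {m0, m3, m6}; Z2 = {m0, m3, m6, m7}; Z3 = {m0, m3, m5, m6, m7}; fixed.
Sat(EF (AG (AX (halt | ack)))) = {m0, m3, m5, m6, m7}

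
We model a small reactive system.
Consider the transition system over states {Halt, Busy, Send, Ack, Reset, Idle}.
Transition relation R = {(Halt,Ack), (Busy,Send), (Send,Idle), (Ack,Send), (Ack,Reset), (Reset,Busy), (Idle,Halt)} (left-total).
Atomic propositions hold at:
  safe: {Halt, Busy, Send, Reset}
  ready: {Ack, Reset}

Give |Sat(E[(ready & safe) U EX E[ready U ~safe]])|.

2

Sat(ready & safe) = {Reset}
Sat(~safe) = {Ack, Idle}
E[ready U ~safe]: least fixpoint, start Z0 = Sat(~safe) = {Ack, Idle}, add states in Sat(ready) with some successor in Z. Already a fixed point.
Sat(E[ready U ~safe]) = {Ack, Idle}
Sat(EX E[ready U ~safe]) = {s : some successor in {Ack, Idle}} = {Halt, Send}
E[(ready & safe) U EX E[ready U ~safe]]: least fixpoint, start Z0 = Sat(EX E[ready U ~safe]) = {Halt, Send}, add states in Sat(ready & safe) with some successor in Z. Already a fixed point.
Sat(E[(ready & safe) U EX E[ready U ~safe]]) = {Halt, Send}
|Sat(E[(ready & safe) U EX E[ready U ~safe]])| = |{Halt, Send}| = 2.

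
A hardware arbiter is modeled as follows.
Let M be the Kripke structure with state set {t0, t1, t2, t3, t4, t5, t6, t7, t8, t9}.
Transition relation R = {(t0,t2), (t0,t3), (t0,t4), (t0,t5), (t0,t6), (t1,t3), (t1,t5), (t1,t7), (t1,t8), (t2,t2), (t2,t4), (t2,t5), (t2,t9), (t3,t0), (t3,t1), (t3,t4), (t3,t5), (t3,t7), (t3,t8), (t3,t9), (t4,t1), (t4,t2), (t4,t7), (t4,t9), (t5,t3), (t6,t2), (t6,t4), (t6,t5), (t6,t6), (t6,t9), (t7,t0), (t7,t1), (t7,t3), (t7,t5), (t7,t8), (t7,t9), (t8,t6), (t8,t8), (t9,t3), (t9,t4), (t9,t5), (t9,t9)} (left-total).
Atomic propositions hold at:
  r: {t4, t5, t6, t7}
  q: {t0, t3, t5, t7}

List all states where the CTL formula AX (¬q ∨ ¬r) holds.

{t5, t8}

Sat(¬q) = {t1, t2, t4, t6, t8, t9}
Sat(¬r) = {t0, t1, t2, t3, t8, t9}
Sat(¬q ∨ ¬r) = {t0, t1, t2, t3, t4, t6, t8, t9}
Sat(AX (¬q ∨ ¬r)) = {s : every successor in {t0, t1, t2, t3, t4, t6, t8, t9}} = {t5, t8}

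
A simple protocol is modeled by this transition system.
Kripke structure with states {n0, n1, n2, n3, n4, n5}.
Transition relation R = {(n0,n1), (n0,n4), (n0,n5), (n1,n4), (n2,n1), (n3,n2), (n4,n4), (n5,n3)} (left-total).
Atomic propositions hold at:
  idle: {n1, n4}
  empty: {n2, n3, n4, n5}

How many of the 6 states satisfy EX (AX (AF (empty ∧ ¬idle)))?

Sat(¬idle) = {n0, n2, n3, n5}
Sat(empty ∧ ¬idle) = {n2, n3, n5}
AF (empty ∧ ¬idle): least fixpoint, start Z0 = {n2, n3, n5}, add states with every successor in Z. Already a fixed point.
Sat(AF (empty ∧ ¬idle)) = {n2, n3, n5}
Sat(AX (AF (empty ∧ ¬idle))) = {s : every successor in {n2, n3, n5}} = {n3, n5}
Sat(EX (AX (AF (empty ∧ ¬idle)))) = {s : some successor in {n3, n5}} = {n0, n5}
|Sat(EX (AX (AF (empty ∧ ¬idle))))| = |{n0, n5}| = 2.

2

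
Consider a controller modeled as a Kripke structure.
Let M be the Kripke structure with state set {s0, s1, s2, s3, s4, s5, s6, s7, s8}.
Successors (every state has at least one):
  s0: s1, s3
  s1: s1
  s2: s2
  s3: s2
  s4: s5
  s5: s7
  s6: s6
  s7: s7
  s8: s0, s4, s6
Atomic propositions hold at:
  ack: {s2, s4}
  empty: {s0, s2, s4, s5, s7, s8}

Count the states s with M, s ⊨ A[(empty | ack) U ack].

Sat(empty | ack) = {s0, s2, s4, s5, s7, s8}
A[(empty | ack) U ack]: least fixpoint, start Z0 = Sat(ack) = {s2, s4}, add states in Sat(empty | ack) with every successor in Z. Already a fixed point.
Sat(A[(empty | ack) U ack]) = {s2, s4}
|Sat(A[(empty | ack) U ack])| = |{s2, s4}| = 2.

2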